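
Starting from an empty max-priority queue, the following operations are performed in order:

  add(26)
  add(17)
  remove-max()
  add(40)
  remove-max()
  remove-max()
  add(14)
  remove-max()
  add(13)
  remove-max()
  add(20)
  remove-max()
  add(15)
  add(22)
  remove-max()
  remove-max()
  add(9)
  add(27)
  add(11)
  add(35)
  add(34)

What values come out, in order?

insert 26 → {26}
insert 17 → {26, 17}
remove-max → 26; now {17}
insert 40 → {40, 17}
remove-max → 40; now {17}
remove-max → 17; now {}
insert 14 → {14}
remove-max → 14; now {}
insert 13 → {13}
remove-max → 13; now {}
insert 20 → {20}
remove-max → 20; now {}
insert 15 → {15}
insert 22 → {22, 15}
remove-max → 22; now {15}
remove-max → 15; now {}
insert 9 → {9}
insert 27 → {27, 9}
insert 11 → {27, 11, 9}
insert 35 → {35, 27, 11, 9}
insert 34 → {35, 34, 27, 11, 9}

[26, 40, 17, 14, 13, 20, 22, 15]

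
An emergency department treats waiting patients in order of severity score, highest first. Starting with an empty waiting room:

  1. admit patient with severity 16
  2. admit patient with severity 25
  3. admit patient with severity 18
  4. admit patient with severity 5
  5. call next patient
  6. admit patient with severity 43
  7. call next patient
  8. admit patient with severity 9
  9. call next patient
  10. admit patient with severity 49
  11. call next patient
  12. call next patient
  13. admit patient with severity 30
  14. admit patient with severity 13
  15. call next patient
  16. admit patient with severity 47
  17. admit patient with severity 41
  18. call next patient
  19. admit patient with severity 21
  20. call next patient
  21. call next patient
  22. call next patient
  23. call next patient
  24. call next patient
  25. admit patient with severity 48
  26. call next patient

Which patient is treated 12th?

5

insert 16 → {16}
insert 25 → {25, 16}
insert 18 → {25, 18, 16}
insert 5 → {25, 18, 16, 5}
call next patient → 25; now {18, 16, 5}
insert 43 → {43, 18, 16, 5}
call next patient → 43; now {18, 16, 5}
insert 9 → {18, 16, 9, 5}
call next patient → 18; now {16, 9, 5}
insert 49 → {49, 16, 9, 5}
call next patient → 49; now {16, 9, 5}
call next patient → 16; now {9, 5}
insert 30 → {30, 9, 5}
insert 13 → {30, 13, 9, 5}
call next patient → 30; now {13, 9, 5}
insert 47 → {47, 13, 9, 5}
insert 41 → {47, 41, 13, 9, 5}
call next patient → 47; now {41, 13, 9, 5}
insert 21 → {41, 21, 13, 9, 5}
call next patient → 41; now {21, 13, 9, 5}
call next patient → 21; now {13, 9, 5}
call next patient → 13; now {9, 5}
call next patient → 9; now {5}
call next patient → 5; now {}
insert 48 → {48}
call next patient → 48; now {}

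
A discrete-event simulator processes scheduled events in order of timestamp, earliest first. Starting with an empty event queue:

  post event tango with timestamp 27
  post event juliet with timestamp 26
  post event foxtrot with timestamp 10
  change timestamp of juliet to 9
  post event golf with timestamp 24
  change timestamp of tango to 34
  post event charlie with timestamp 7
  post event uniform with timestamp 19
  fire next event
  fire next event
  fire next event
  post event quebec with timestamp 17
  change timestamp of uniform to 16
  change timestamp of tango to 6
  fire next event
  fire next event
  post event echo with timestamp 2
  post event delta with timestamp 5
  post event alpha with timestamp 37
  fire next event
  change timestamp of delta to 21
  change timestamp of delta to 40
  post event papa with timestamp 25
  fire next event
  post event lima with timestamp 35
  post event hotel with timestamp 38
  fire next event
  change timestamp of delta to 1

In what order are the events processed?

[charlie, juliet, foxtrot, tango, uniform, echo, quebec, golf]

add tango (timestamp 27) → {tango:27}
add juliet (timestamp 26) → {juliet:26, tango:27}
add foxtrot (timestamp 10) → {foxtrot:10, juliet:26, tango:27}
update juliet to timestamp 9 → {juliet:9, foxtrot:10, tango:27}
add golf (timestamp 24) → {juliet:9, foxtrot:10, golf:24, tango:27}
update tango to timestamp 34 → {juliet:9, foxtrot:10, golf:24, tango:34}
add charlie (timestamp 7) → {charlie:7, juliet:9, foxtrot:10, golf:24, tango:34}
add uniform (timestamp 19) → {charlie:7, juliet:9, foxtrot:10, uniform:19, golf:24, tango:34}
fire next event → charlie; now {juliet:9, foxtrot:10, uniform:19, golf:24, tango:34}
fire next event → juliet; now {foxtrot:10, uniform:19, golf:24, tango:34}
fire next event → foxtrot; now {uniform:19, golf:24, tango:34}
add quebec (timestamp 17) → {quebec:17, uniform:19, golf:24, tango:34}
update uniform to timestamp 16 → {uniform:16, quebec:17, golf:24, tango:34}
update tango to timestamp 6 → {tango:6, uniform:16, quebec:17, golf:24}
fire next event → tango; now {uniform:16, quebec:17, golf:24}
fire next event → uniform; now {quebec:17, golf:24}
add echo (timestamp 2) → {echo:2, quebec:17, golf:24}
add delta (timestamp 5) → {echo:2, delta:5, quebec:17, golf:24}
add alpha (timestamp 37) → {echo:2, delta:5, quebec:17, golf:24, alpha:37}
fire next event → echo; now {delta:5, quebec:17, golf:24, alpha:37}
update delta to timestamp 21 → {quebec:17, delta:21, golf:24, alpha:37}
update delta to timestamp 40 → {quebec:17, golf:24, alpha:37, delta:40}
add papa (timestamp 25) → {quebec:17, golf:24, papa:25, alpha:37, delta:40}
fire next event → quebec; now {golf:24, papa:25, alpha:37, delta:40}
add lima (timestamp 35) → {golf:24, papa:25, lima:35, alpha:37, delta:40}
add hotel (timestamp 38) → {golf:24, papa:25, lima:35, alpha:37, hotel:38, delta:40}
fire next event → golf; now {papa:25, lima:35, alpha:37, hotel:38, delta:40}
update delta to timestamp 1 → {delta:1, papa:25, lima:35, alpha:37, hotel:38}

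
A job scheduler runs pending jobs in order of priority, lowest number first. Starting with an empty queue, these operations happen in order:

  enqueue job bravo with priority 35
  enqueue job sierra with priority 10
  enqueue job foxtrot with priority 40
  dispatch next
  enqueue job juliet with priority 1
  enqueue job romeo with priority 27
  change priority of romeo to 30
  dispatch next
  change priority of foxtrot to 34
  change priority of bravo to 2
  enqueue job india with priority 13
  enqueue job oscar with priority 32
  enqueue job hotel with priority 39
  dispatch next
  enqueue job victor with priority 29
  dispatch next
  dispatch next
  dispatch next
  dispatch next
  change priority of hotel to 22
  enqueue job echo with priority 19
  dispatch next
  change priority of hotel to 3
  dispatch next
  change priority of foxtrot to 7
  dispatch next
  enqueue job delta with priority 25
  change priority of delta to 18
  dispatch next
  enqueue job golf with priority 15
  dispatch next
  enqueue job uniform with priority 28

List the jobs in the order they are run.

add bravo (priority 35) → {bravo:35}
add sierra (priority 10) → {sierra:10, bravo:35}
add foxtrot (priority 40) → {sierra:10, bravo:35, foxtrot:40}
dispatch next → sierra; now {bravo:35, foxtrot:40}
add juliet (priority 1) → {juliet:1, bravo:35, foxtrot:40}
add romeo (priority 27) → {juliet:1, romeo:27, bravo:35, foxtrot:40}
update romeo to priority 30 → {juliet:1, romeo:30, bravo:35, foxtrot:40}
dispatch next → juliet; now {romeo:30, bravo:35, foxtrot:40}
update foxtrot to priority 34 → {romeo:30, foxtrot:34, bravo:35}
update bravo to priority 2 → {bravo:2, romeo:30, foxtrot:34}
add india (priority 13) → {bravo:2, india:13, romeo:30, foxtrot:34}
add oscar (priority 32) → {bravo:2, india:13, romeo:30, oscar:32, foxtrot:34}
add hotel (priority 39) → {bravo:2, india:13, romeo:30, oscar:32, foxtrot:34, hotel:39}
dispatch next → bravo; now {india:13, romeo:30, oscar:32, foxtrot:34, hotel:39}
add victor (priority 29) → {india:13, victor:29, romeo:30, oscar:32, foxtrot:34, hotel:39}
dispatch next → india; now {victor:29, romeo:30, oscar:32, foxtrot:34, hotel:39}
dispatch next → victor; now {romeo:30, oscar:32, foxtrot:34, hotel:39}
dispatch next → romeo; now {oscar:32, foxtrot:34, hotel:39}
dispatch next → oscar; now {foxtrot:34, hotel:39}
update hotel to priority 22 → {hotel:22, foxtrot:34}
add echo (priority 19) → {echo:19, hotel:22, foxtrot:34}
dispatch next → echo; now {hotel:22, foxtrot:34}
update hotel to priority 3 → {hotel:3, foxtrot:34}
dispatch next → hotel; now {foxtrot:34}
update foxtrot to priority 7 → {foxtrot:7}
dispatch next → foxtrot; now {}
add delta (priority 25) → {delta:25}
update delta to priority 18 → {delta:18}
dispatch next → delta; now {}
add golf (priority 15) → {golf:15}
dispatch next → golf; now {}
add uniform (priority 28) → {uniform:28}

sierra → juliet → bravo → india → victor → romeo → oscar → echo → hotel → foxtrot → delta → golf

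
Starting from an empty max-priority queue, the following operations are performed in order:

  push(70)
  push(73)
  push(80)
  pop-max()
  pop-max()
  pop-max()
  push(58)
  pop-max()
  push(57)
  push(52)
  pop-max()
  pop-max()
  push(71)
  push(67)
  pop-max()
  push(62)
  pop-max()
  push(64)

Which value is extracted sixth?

52

insert 70 → {70}
insert 73 → {73, 70}
insert 80 → {80, 73, 70}
pop-max → 80; now {73, 70}
pop-max → 73; now {70}
pop-max → 70; now {}
insert 58 → {58}
pop-max → 58; now {}
insert 57 → {57}
insert 52 → {57, 52}
pop-max → 57; now {52}
pop-max → 52; now {}
insert 71 → {71}
insert 67 → {71, 67}
pop-max → 71; now {67}
insert 62 → {67, 62}
pop-max → 67; now {62}
insert 64 → {64, 62}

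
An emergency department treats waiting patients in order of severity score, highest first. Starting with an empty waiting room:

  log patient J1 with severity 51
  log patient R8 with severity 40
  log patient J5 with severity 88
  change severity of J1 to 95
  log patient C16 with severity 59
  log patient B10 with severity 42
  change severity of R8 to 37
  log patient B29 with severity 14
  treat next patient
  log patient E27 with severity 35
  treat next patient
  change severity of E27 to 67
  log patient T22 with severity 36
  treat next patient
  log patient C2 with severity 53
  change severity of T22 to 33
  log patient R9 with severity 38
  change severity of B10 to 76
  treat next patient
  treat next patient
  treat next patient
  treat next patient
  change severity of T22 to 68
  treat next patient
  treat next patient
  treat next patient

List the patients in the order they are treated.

[J1, J5, E27, B10, C16, C2, R9, T22, R8, B29]

add J1 (severity 51) → {J1:51}
add R8 (severity 40) → {J1:51, R8:40}
add J5 (severity 88) → {J5:88, J1:51, R8:40}
update J1 to severity 95 → {J1:95, J5:88, R8:40}
add C16 (severity 59) → {J1:95, J5:88, C16:59, R8:40}
add B10 (severity 42) → {J1:95, J5:88, C16:59, B10:42, R8:40}
update R8 to severity 37 → {J1:95, J5:88, C16:59, B10:42, R8:37}
add B29 (severity 14) → {J1:95, J5:88, C16:59, B10:42, R8:37, B29:14}
treat next patient → J1; now {J5:88, C16:59, B10:42, R8:37, B29:14}
add E27 (severity 35) → {J5:88, C16:59, B10:42, R8:37, E27:35, B29:14}
treat next patient → J5; now {C16:59, B10:42, R8:37, E27:35, B29:14}
update E27 to severity 67 → {E27:67, C16:59, B10:42, R8:37, B29:14}
add T22 (severity 36) → {E27:67, C16:59, B10:42, R8:37, T22:36, B29:14}
treat next patient → E27; now {C16:59, B10:42, R8:37, T22:36, B29:14}
add C2 (severity 53) → {C16:59, C2:53, B10:42, R8:37, T22:36, B29:14}
update T22 to severity 33 → {C16:59, C2:53, B10:42, R8:37, T22:33, B29:14}
add R9 (severity 38) → {C16:59, C2:53, B10:42, R9:38, R8:37, T22:33, B29:14}
update B10 to severity 76 → {B10:76, C16:59, C2:53, R9:38, R8:37, T22:33, B29:14}
treat next patient → B10; now {C16:59, C2:53, R9:38, R8:37, T22:33, B29:14}
treat next patient → C16; now {C2:53, R9:38, R8:37, T22:33, B29:14}
treat next patient → C2; now {R9:38, R8:37, T22:33, B29:14}
treat next patient → R9; now {R8:37, T22:33, B29:14}
update T22 to severity 68 → {T22:68, R8:37, B29:14}
treat next patient → T22; now {R8:37, B29:14}
treat next patient → R8; now {B29:14}
treat next patient → B29; now {}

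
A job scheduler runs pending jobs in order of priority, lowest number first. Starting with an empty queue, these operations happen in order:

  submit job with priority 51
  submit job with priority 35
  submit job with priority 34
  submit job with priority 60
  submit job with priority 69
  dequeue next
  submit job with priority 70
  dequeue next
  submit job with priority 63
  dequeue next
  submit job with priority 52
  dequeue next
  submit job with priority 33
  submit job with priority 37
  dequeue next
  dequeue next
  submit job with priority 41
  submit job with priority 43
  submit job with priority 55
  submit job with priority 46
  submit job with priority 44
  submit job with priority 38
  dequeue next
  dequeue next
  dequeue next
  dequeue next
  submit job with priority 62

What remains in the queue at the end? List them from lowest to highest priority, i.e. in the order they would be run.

insert 51 → {51}
insert 35 → {35, 51}
insert 34 → {34, 35, 51}
insert 60 → {34, 35, 51, 60}
insert 69 → {34, 35, 51, 60, 69}
dequeue next → 34; now {35, 51, 60, 69}
insert 70 → {35, 51, 60, 69, 70}
dequeue next → 35; now {51, 60, 69, 70}
insert 63 → {51, 60, 63, 69, 70}
dequeue next → 51; now {60, 63, 69, 70}
insert 52 → {52, 60, 63, 69, 70}
dequeue next → 52; now {60, 63, 69, 70}
insert 33 → {33, 60, 63, 69, 70}
insert 37 → {33, 37, 60, 63, 69, 70}
dequeue next → 33; now {37, 60, 63, 69, 70}
dequeue next → 37; now {60, 63, 69, 70}
insert 41 → {41, 60, 63, 69, 70}
insert 43 → {41, 43, 60, 63, 69, 70}
insert 55 → {41, 43, 55, 60, 63, 69, 70}
insert 46 → {41, 43, 46, 55, 60, 63, 69, 70}
insert 44 → {41, 43, 44, 46, 55, 60, 63, 69, 70}
insert 38 → {38, 41, 43, 44, 46, 55, 60, 63, 69, 70}
dequeue next → 38; now {41, 43, 44, 46, 55, 60, 63, 69, 70}
dequeue next → 41; now {43, 44, 46, 55, 60, 63, 69, 70}
dequeue next → 43; now {44, 46, 55, 60, 63, 69, 70}
dequeue next → 44; now {46, 55, 60, 63, 69, 70}
insert 62 → {46, 55, 60, 62, 63, 69, 70}

46 → 55 → 60 → 62 → 63 → 69 → 70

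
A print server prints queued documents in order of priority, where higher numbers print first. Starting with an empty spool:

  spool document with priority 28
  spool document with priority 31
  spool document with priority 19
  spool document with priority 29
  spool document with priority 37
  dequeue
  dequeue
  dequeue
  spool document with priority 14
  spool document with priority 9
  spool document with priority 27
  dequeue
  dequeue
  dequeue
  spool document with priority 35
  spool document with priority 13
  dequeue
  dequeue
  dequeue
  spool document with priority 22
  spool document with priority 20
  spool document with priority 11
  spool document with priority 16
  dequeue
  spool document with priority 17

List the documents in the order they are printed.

insert 28 → {28}
insert 31 → {31, 28}
insert 19 → {31, 28, 19}
insert 29 → {31, 29, 28, 19}
insert 37 → {37, 31, 29, 28, 19}
dequeue → 37; now {31, 29, 28, 19}
dequeue → 31; now {29, 28, 19}
dequeue → 29; now {28, 19}
insert 14 → {28, 19, 14}
insert 9 → {28, 19, 14, 9}
insert 27 → {28, 27, 19, 14, 9}
dequeue → 28; now {27, 19, 14, 9}
dequeue → 27; now {19, 14, 9}
dequeue → 19; now {14, 9}
insert 35 → {35, 14, 9}
insert 13 → {35, 14, 13, 9}
dequeue → 35; now {14, 13, 9}
dequeue → 14; now {13, 9}
dequeue → 13; now {9}
insert 22 → {22, 9}
insert 20 → {22, 20, 9}
insert 11 → {22, 20, 11, 9}
insert 16 → {22, 20, 16, 11, 9}
dequeue → 22; now {20, 16, 11, 9}
insert 17 → {20, 17, 16, 11, 9}

37 → 31 → 29 → 28 → 27 → 19 → 35 → 14 → 13 → 22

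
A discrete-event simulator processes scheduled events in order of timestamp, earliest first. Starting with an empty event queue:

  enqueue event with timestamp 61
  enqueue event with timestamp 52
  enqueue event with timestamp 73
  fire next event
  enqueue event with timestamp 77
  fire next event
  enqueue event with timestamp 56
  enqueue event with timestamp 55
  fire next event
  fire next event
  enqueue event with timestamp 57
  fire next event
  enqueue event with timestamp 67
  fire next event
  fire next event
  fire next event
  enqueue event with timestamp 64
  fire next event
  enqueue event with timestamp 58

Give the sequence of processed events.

52, 61, 55, 56, 57, 67, 73, 77, 64

insert 61 → {61}
insert 52 → {52, 61}
insert 73 → {52, 61, 73}
fire next event → 52; now {61, 73}
insert 77 → {61, 73, 77}
fire next event → 61; now {73, 77}
insert 56 → {56, 73, 77}
insert 55 → {55, 56, 73, 77}
fire next event → 55; now {56, 73, 77}
fire next event → 56; now {73, 77}
insert 57 → {57, 73, 77}
fire next event → 57; now {73, 77}
insert 67 → {67, 73, 77}
fire next event → 67; now {73, 77}
fire next event → 73; now {77}
fire next event → 77; now {}
insert 64 → {64}
fire next event → 64; now {}
insert 58 → {58}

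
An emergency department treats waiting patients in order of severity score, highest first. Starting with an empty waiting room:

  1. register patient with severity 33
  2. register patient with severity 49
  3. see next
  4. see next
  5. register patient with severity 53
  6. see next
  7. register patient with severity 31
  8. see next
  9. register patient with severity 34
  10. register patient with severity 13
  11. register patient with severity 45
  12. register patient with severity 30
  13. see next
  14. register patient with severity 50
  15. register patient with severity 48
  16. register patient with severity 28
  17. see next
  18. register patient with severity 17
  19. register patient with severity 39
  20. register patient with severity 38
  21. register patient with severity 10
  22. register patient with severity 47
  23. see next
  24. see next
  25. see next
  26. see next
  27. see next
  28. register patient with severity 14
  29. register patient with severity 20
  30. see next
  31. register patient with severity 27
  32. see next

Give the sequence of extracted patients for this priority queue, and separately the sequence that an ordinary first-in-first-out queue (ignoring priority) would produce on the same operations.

insert 33 → {33}
insert 49 → {49, 33}
see next → 49; now {33}
see next → 33; now {}
insert 53 → {53}
see next → 53; now {}
insert 31 → {31}
see next → 31; now {}
insert 34 → {34}
insert 13 → {34, 13}
insert 45 → {45, 34, 13}
insert 30 → {45, 34, 30, 13}
see next → 45; now {34, 30, 13}
insert 50 → {50, 34, 30, 13}
insert 48 → {50, 48, 34, 30, 13}
insert 28 → {50, 48, 34, 30, 28, 13}
see next → 50; now {48, 34, 30, 28, 13}
insert 17 → {48, 34, 30, 28, 17, 13}
insert 39 → {48, 39, 34, 30, 28, 17, 13}
insert 38 → {48, 39, 38, 34, 30, 28, 17, 13}
insert 10 → {48, 39, 38, 34, 30, 28, 17, 13, 10}
insert 47 → {48, 47, 39, 38, 34, 30, 28, 17, 13, 10}
see next → 48; now {47, 39, 38, 34, 30, 28, 17, 13, 10}
see next → 47; now {39, 38, 34, 30, 28, 17, 13, 10}
see next → 39; now {38, 34, 30, 28, 17, 13, 10}
see next → 38; now {34, 30, 28, 17, 13, 10}
see next → 34; now {30, 28, 17, 13, 10}
insert 14 → {30, 28, 17, 14, 13, 10}
insert 20 → {30, 28, 20, 17, 14, 13, 10}
see next → 30; now {28, 20, 17, 14, 13, 10}
insert 27 → {28, 27, 20, 17, 14, 13, 10}
see next → 28; now {27, 20, 17, 14, 13, 10}

priority queue: 49 → 33 → 53 → 31 → 45 → 50 → 48 → 47 → 39 → 38 → 34 → 30 → 28; FIFO queue: 33, 49, 53, 31, 34, 13, 45, 30, 50, 48, 28, 17, 39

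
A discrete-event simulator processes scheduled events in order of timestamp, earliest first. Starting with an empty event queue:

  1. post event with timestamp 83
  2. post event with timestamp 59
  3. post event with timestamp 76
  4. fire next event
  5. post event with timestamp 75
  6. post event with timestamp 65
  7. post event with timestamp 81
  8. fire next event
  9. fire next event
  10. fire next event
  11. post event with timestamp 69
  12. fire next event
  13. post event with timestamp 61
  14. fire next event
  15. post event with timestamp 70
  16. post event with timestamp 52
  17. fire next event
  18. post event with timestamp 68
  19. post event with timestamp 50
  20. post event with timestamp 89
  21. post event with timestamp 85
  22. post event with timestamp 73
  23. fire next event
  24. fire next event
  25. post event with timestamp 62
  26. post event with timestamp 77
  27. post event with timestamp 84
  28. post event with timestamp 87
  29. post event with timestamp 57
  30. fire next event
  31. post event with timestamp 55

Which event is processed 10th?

insert 83 → {83}
insert 59 → {59, 83}
insert 76 → {59, 76, 83}
fire next event → 59; now {76, 83}
insert 75 → {75, 76, 83}
insert 65 → {65, 75, 76, 83}
insert 81 → {65, 75, 76, 81, 83}
fire next event → 65; now {75, 76, 81, 83}
fire next event → 75; now {76, 81, 83}
fire next event → 76; now {81, 83}
insert 69 → {69, 81, 83}
fire next event → 69; now {81, 83}
insert 61 → {61, 81, 83}
fire next event → 61; now {81, 83}
insert 70 → {70, 81, 83}
insert 52 → {52, 70, 81, 83}
fire next event → 52; now {70, 81, 83}
insert 68 → {68, 70, 81, 83}
insert 50 → {50, 68, 70, 81, 83}
insert 89 → {50, 68, 70, 81, 83, 89}
insert 85 → {50, 68, 70, 81, 83, 85, 89}
insert 73 → {50, 68, 70, 73, 81, 83, 85, 89}
fire next event → 50; now {68, 70, 73, 81, 83, 85, 89}
fire next event → 68; now {70, 73, 81, 83, 85, 89}
insert 62 → {62, 70, 73, 81, 83, 85, 89}
insert 77 → {62, 70, 73, 77, 81, 83, 85, 89}
insert 84 → {62, 70, 73, 77, 81, 83, 84, 85, 89}
insert 87 → {62, 70, 73, 77, 81, 83, 84, 85, 87, 89}
insert 57 → {57, 62, 70, 73, 77, 81, 83, 84, 85, 87, 89}
fire next event → 57; now {62, 70, 73, 77, 81, 83, 84, 85, 87, 89}
insert 55 → {55, 62, 70, 73, 77, 81, 83, 84, 85, 87, 89}

57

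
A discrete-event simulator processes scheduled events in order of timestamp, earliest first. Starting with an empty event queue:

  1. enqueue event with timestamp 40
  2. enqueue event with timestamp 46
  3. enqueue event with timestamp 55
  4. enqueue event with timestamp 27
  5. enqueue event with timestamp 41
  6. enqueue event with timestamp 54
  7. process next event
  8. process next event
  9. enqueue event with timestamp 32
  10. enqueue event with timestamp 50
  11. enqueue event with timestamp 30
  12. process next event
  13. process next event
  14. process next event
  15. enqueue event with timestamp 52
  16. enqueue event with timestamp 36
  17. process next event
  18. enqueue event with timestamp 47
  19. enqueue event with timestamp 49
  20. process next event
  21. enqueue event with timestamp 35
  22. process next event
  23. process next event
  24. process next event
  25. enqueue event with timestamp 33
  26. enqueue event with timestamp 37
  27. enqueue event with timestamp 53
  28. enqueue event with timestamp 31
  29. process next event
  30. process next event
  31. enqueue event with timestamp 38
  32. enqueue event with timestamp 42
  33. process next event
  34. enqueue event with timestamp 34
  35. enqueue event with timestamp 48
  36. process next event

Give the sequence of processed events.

27 → 40 → 30 → 32 → 41 → 36 → 46 → 35 → 47 → 49 → 31 → 33 → 37 → 34

insert 40 → {40}
insert 46 → {40, 46}
insert 55 → {40, 46, 55}
insert 27 → {27, 40, 46, 55}
insert 41 → {27, 40, 41, 46, 55}
insert 54 → {27, 40, 41, 46, 54, 55}
process next event → 27; now {40, 41, 46, 54, 55}
process next event → 40; now {41, 46, 54, 55}
insert 32 → {32, 41, 46, 54, 55}
insert 50 → {32, 41, 46, 50, 54, 55}
insert 30 → {30, 32, 41, 46, 50, 54, 55}
process next event → 30; now {32, 41, 46, 50, 54, 55}
process next event → 32; now {41, 46, 50, 54, 55}
process next event → 41; now {46, 50, 54, 55}
insert 52 → {46, 50, 52, 54, 55}
insert 36 → {36, 46, 50, 52, 54, 55}
process next event → 36; now {46, 50, 52, 54, 55}
insert 47 → {46, 47, 50, 52, 54, 55}
insert 49 → {46, 47, 49, 50, 52, 54, 55}
process next event → 46; now {47, 49, 50, 52, 54, 55}
insert 35 → {35, 47, 49, 50, 52, 54, 55}
process next event → 35; now {47, 49, 50, 52, 54, 55}
process next event → 47; now {49, 50, 52, 54, 55}
process next event → 49; now {50, 52, 54, 55}
insert 33 → {33, 50, 52, 54, 55}
insert 37 → {33, 37, 50, 52, 54, 55}
insert 53 → {33, 37, 50, 52, 53, 54, 55}
insert 31 → {31, 33, 37, 50, 52, 53, 54, 55}
process next event → 31; now {33, 37, 50, 52, 53, 54, 55}
process next event → 33; now {37, 50, 52, 53, 54, 55}
insert 38 → {37, 38, 50, 52, 53, 54, 55}
insert 42 → {37, 38, 42, 50, 52, 53, 54, 55}
process next event → 37; now {38, 42, 50, 52, 53, 54, 55}
insert 34 → {34, 38, 42, 50, 52, 53, 54, 55}
insert 48 → {34, 38, 42, 48, 50, 52, 53, 54, 55}
process next event → 34; now {38, 42, 48, 50, 52, 53, 54, 55}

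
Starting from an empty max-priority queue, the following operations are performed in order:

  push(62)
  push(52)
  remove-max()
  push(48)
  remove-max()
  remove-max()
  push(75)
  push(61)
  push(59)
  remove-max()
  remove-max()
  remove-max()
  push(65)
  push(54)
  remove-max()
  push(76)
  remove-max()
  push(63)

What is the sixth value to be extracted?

59

insert 62 → {62}
insert 52 → {62, 52}
remove-max → 62; now {52}
insert 48 → {52, 48}
remove-max → 52; now {48}
remove-max → 48; now {}
insert 75 → {75}
insert 61 → {75, 61}
insert 59 → {75, 61, 59}
remove-max → 75; now {61, 59}
remove-max → 61; now {59}
remove-max → 59; now {}
insert 65 → {65}
insert 54 → {65, 54}
remove-max → 65; now {54}
insert 76 → {76, 54}
remove-max → 76; now {54}
insert 63 → {63, 54}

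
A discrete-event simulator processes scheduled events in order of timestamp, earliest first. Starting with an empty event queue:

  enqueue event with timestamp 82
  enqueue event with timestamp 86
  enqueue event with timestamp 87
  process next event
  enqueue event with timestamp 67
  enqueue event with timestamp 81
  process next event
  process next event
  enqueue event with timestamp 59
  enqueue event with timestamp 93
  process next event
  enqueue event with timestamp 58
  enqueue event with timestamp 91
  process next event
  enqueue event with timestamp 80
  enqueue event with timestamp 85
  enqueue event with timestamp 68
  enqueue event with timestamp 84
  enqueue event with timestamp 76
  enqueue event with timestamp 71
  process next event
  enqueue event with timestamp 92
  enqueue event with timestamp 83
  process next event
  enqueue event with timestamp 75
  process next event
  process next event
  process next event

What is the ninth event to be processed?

76

insert 82 → {82}
insert 86 → {82, 86}
insert 87 → {82, 86, 87}
process next event → 82; now {86, 87}
insert 67 → {67, 86, 87}
insert 81 → {67, 81, 86, 87}
process next event → 67; now {81, 86, 87}
process next event → 81; now {86, 87}
insert 59 → {59, 86, 87}
insert 93 → {59, 86, 87, 93}
process next event → 59; now {86, 87, 93}
insert 58 → {58, 86, 87, 93}
insert 91 → {58, 86, 87, 91, 93}
process next event → 58; now {86, 87, 91, 93}
insert 80 → {80, 86, 87, 91, 93}
insert 85 → {80, 85, 86, 87, 91, 93}
insert 68 → {68, 80, 85, 86, 87, 91, 93}
insert 84 → {68, 80, 84, 85, 86, 87, 91, 93}
insert 76 → {68, 76, 80, 84, 85, 86, 87, 91, 93}
insert 71 → {68, 71, 76, 80, 84, 85, 86, 87, 91, 93}
process next event → 68; now {71, 76, 80, 84, 85, 86, 87, 91, 93}
insert 92 → {71, 76, 80, 84, 85, 86, 87, 91, 92, 93}
insert 83 → {71, 76, 80, 83, 84, 85, 86, 87, 91, 92, 93}
process next event → 71; now {76, 80, 83, 84, 85, 86, 87, 91, 92, 93}
insert 75 → {75, 76, 80, 83, 84, 85, 86, 87, 91, 92, 93}
process next event → 75; now {76, 80, 83, 84, 85, 86, 87, 91, 92, 93}
process next event → 76; now {80, 83, 84, 85, 86, 87, 91, 92, 93}
process next event → 80; now {83, 84, 85, 86, 87, 91, 92, 93}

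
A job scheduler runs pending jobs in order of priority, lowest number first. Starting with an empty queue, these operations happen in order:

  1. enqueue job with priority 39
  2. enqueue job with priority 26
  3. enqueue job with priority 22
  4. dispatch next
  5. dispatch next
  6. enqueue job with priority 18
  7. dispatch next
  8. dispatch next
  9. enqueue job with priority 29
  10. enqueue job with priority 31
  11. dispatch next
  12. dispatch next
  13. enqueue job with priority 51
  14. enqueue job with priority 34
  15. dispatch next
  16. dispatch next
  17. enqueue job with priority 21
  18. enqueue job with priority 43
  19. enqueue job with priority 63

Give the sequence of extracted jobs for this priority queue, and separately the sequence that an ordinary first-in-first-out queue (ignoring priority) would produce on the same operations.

priority queue: [22, 26, 18, 39, 29, 31, 34, 51]; FIFO queue: [39, 26, 22, 18, 29, 31, 51, 34]

insert 39 → {39}
insert 26 → {26, 39}
insert 22 → {22, 26, 39}
dispatch next → 22; now {26, 39}
dispatch next → 26; now {39}
insert 18 → {18, 39}
dispatch next → 18; now {39}
dispatch next → 39; now {}
insert 29 → {29}
insert 31 → {29, 31}
dispatch next → 29; now {31}
dispatch next → 31; now {}
insert 51 → {51}
insert 34 → {34, 51}
dispatch next → 34; now {51}
dispatch next → 51; now {}
insert 21 → {21}
insert 43 → {21, 43}
insert 63 → {21, 43, 63}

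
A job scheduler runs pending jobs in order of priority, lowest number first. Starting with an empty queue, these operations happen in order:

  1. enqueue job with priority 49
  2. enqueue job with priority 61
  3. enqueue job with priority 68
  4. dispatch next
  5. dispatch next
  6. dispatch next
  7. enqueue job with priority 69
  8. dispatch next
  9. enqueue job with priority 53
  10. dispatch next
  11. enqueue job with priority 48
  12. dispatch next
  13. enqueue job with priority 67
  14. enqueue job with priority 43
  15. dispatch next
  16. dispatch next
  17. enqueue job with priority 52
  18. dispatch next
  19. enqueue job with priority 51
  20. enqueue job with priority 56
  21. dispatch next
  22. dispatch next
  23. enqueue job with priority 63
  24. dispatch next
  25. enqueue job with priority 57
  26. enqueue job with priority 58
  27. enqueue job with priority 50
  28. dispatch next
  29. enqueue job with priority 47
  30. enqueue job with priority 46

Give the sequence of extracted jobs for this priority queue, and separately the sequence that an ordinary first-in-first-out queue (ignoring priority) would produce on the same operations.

priority queue: 49 → 61 → 68 → 69 → 53 → 48 → 43 → 67 → 52 → 51 → 56 → 63 → 50; FIFO queue: 49, 61, 68, 69, 53, 48, 67, 43, 52, 51, 56, 63, 57

insert 49 → {49}
insert 61 → {49, 61}
insert 68 → {49, 61, 68}
dispatch next → 49; now {61, 68}
dispatch next → 61; now {68}
dispatch next → 68; now {}
insert 69 → {69}
dispatch next → 69; now {}
insert 53 → {53}
dispatch next → 53; now {}
insert 48 → {48}
dispatch next → 48; now {}
insert 67 → {67}
insert 43 → {43, 67}
dispatch next → 43; now {67}
dispatch next → 67; now {}
insert 52 → {52}
dispatch next → 52; now {}
insert 51 → {51}
insert 56 → {51, 56}
dispatch next → 51; now {56}
dispatch next → 56; now {}
insert 63 → {63}
dispatch next → 63; now {}
insert 57 → {57}
insert 58 → {57, 58}
insert 50 → {50, 57, 58}
dispatch next → 50; now {57, 58}
insert 47 → {47, 57, 58}
insert 46 → {46, 47, 57, 58}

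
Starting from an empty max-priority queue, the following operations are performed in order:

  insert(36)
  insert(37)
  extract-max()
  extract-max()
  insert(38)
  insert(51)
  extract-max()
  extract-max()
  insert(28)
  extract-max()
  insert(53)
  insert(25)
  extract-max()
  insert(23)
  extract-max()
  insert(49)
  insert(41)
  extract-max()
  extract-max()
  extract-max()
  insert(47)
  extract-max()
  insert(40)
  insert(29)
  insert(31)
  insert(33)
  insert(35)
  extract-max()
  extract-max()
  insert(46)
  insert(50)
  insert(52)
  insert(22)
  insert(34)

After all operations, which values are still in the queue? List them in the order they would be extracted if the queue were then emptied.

52 → 50 → 46 → 34 → 33 → 31 → 29 → 22

insert 36 → {36}
insert 37 → {37, 36}
extract-max → 37; now {36}
extract-max → 36; now {}
insert 38 → {38}
insert 51 → {51, 38}
extract-max → 51; now {38}
extract-max → 38; now {}
insert 28 → {28}
extract-max → 28; now {}
insert 53 → {53}
insert 25 → {53, 25}
extract-max → 53; now {25}
insert 23 → {25, 23}
extract-max → 25; now {23}
insert 49 → {49, 23}
insert 41 → {49, 41, 23}
extract-max → 49; now {41, 23}
extract-max → 41; now {23}
extract-max → 23; now {}
insert 47 → {47}
extract-max → 47; now {}
insert 40 → {40}
insert 29 → {40, 29}
insert 31 → {40, 31, 29}
insert 33 → {40, 33, 31, 29}
insert 35 → {40, 35, 33, 31, 29}
extract-max → 40; now {35, 33, 31, 29}
extract-max → 35; now {33, 31, 29}
insert 46 → {46, 33, 31, 29}
insert 50 → {50, 46, 33, 31, 29}
insert 52 → {52, 50, 46, 33, 31, 29}
insert 22 → {52, 50, 46, 33, 31, 29, 22}
insert 34 → {52, 50, 46, 34, 33, 31, 29, 22}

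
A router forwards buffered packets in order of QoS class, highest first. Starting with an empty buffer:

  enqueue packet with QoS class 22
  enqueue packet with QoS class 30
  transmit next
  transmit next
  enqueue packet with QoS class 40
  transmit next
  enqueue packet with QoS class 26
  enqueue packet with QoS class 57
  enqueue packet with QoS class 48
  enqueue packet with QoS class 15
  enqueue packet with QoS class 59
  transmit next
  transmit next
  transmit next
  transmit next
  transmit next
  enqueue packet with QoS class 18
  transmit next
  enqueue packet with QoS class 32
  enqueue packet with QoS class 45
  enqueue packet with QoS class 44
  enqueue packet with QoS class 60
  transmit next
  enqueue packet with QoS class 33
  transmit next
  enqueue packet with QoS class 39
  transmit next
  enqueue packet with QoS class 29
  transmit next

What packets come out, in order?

insert 22 → {22}
insert 30 → {30, 22}
transmit next → 30; now {22}
transmit next → 22; now {}
insert 40 → {40}
transmit next → 40; now {}
insert 26 → {26}
insert 57 → {57, 26}
insert 48 → {57, 48, 26}
insert 15 → {57, 48, 26, 15}
insert 59 → {59, 57, 48, 26, 15}
transmit next → 59; now {57, 48, 26, 15}
transmit next → 57; now {48, 26, 15}
transmit next → 48; now {26, 15}
transmit next → 26; now {15}
transmit next → 15; now {}
insert 18 → {18}
transmit next → 18; now {}
insert 32 → {32}
insert 45 → {45, 32}
insert 44 → {45, 44, 32}
insert 60 → {60, 45, 44, 32}
transmit next → 60; now {45, 44, 32}
insert 33 → {45, 44, 33, 32}
transmit next → 45; now {44, 33, 32}
insert 39 → {44, 39, 33, 32}
transmit next → 44; now {39, 33, 32}
insert 29 → {39, 33, 32, 29}
transmit next → 39; now {33, 32, 29}

[30, 22, 40, 59, 57, 48, 26, 15, 18, 60, 45, 44, 39]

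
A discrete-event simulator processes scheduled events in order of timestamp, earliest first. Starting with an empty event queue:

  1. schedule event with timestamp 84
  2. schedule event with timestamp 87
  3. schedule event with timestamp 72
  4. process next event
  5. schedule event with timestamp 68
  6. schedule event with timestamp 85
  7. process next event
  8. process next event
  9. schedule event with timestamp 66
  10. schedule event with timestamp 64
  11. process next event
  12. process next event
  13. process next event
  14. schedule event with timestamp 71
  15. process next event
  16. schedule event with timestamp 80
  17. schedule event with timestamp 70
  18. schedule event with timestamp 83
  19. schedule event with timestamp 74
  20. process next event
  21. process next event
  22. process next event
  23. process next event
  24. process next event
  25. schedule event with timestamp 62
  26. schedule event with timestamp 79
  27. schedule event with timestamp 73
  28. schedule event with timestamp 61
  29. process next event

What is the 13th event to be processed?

61

insert 84 → {84}
insert 87 → {84, 87}
insert 72 → {72, 84, 87}
process next event → 72; now {84, 87}
insert 68 → {68, 84, 87}
insert 85 → {68, 84, 85, 87}
process next event → 68; now {84, 85, 87}
process next event → 84; now {85, 87}
insert 66 → {66, 85, 87}
insert 64 → {64, 66, 85, 87}
process next event → 64; now {66, 85, 87}
process next event → 66; now {85, 87}
process next event → 85; now {87}
insert 71 → {71, 87}
process next event → 71; now {87}
insert 80 → {80, 87}
insert 70 → {70, 80, 87}
insert 83 → {70, 80, 83, 87}
insert 74 → {70, 74, 80, 83, 87}
process next event → 70; now {74, 80, 83, 87}
process next event → 74; now {80, 83, 87}
process next event → 80; now {83, 87}
process next event → 83; now {87}
process next event → 87; now {}
insert 62 → {62}
insert 79 → {62, 79}
insert 73 → {62, 73, 79}
insert 61 → {61, 62, 73, 79}
process next event → 61; now {62, 73, 79}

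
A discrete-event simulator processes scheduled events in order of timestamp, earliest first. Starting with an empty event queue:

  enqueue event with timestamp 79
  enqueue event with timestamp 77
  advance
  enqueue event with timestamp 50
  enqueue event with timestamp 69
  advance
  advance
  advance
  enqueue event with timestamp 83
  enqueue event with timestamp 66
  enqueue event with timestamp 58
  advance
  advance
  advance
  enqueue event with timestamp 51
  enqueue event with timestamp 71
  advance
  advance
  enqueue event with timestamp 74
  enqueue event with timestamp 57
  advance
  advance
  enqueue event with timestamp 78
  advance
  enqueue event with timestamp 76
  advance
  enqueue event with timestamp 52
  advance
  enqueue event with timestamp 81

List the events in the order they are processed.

insert 79 → {79}
insert 77 → {77, 79}
advance → 77; now {79}
insert 50 → {50, 79}
insert 69 → {50, 69, 79}
advance → 50; now {69, 79}
advance → 69; now {79}
advance → 79; now {}
insert 83 → {83}
insert 66 → {66, 83}
insert 58 → {58, 66, 83}
advance → 58; now {66, 83}
advance → 66; now {83}
advance → 83; now {}
insert 51 → {51}
insert 71 → {51, 71}
advance → 51; now {71}
advance → 71; now {}
insert 74 → {74}
insert 57 → {57, 74}
advance → 57; now {74}
advance → 74; now {}
insert 78 → {78}
advance → 78; now {}
insert 76 → {76}
advance → 76; now {}
insert 52 → {52}
advance → 52; now {}
insert 81 → {81}

77, 50, 69, 79, 58, 66, 83, 51, 71, 57, 74, 78, 76, 52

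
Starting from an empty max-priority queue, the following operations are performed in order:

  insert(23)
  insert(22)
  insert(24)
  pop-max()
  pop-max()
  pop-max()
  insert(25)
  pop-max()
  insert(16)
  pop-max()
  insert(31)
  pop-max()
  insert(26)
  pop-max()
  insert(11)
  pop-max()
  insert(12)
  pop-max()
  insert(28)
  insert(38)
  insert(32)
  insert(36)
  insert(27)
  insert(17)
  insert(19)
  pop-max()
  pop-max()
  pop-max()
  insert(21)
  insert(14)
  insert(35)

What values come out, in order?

insert 23 → {23}
insert 22 → {23, 22}
insert 24 → {24, 23, 22}
pop-max → 24; now {23, 22}
pop-max → 23; now {22}
pop-max → 22; now {}
insert 25 → {25}
pop-max → 25; now {}
insert 16 → {16}
pop-max → 16; now {}
insert 31 → {31}
pop-max → 31; now {}
insert 26 → {26}
pop-max → 26; now {}
insert 11 → {11}
pop-max → 11; now {}
insert 12 → {12}
pop-max → 12; now {}
insert 28 → {28}
insert 38 → {38, 28}
insert 32 → {38, 32, 28}
insert 36 → {38, 36, 32, 28}
insert 27 → {38, 36, 32, 28, 27}
insert 17 → {38, 36, 32, 28, 27, 17}
insert 19 → {38, 36, 32, 28, 27, 19, 17}
pop-max → 38; now {36, 32, 28, 27, 19, 17}
pop-max → 36; now {32, 28, 27, 19, 17}
pop-max → 32; now {28, 27, 19, 17}
insert 21 → {28, 27, 21, 19, 17}
insert 14 → {28, 27, 21, 19, 17, 14}
insert 35 → {35, 28, 27, 21, 19, 17, 14}

[24, 23, 22, 25, 16, 31, 26, 11, 12, 38, 36, 32]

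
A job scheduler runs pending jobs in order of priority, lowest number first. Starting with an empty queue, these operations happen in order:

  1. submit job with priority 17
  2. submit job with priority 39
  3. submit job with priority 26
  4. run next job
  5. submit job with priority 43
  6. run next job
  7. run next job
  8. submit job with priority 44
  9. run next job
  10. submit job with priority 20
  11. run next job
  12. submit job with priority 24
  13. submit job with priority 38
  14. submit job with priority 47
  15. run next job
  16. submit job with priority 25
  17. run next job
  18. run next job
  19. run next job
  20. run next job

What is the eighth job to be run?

38

insert 17 → {17}
insert 39 → {17, 39}
insert 26 → {17, 26, 39}
run next job → 17; now {26, 39}
insert 43 → {26, 39, 43}
run next job → 26; now {39, 43}
run next job → 39; now {43}
insert 44 → {43, 44}
run next job → 43; now {44}
insert 20 → {20, 44}
run next job → 20; now {44}
insert 24 → {24, 44}
insert 38 → {24, 38, 44}
insert 47 → {24, 38, 44, 47}
run next job → 24; now {38, 44, 47}
insert 25 → {25, 38, 44, 47}
run next job → 25; now {38, 44, 47}
run next job → 38; now {44, 47}
run next job → 44; now {47}
run next job → 47; now {}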